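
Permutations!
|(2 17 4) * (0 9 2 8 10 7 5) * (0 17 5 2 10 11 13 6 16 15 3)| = |(0 9 10 7 2 5 17 4 8 11 13 6 16 15 3)| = 15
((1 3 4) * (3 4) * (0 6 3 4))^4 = (0 1 4 3 6)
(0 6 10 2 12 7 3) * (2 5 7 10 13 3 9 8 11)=(0 6 13 3)(2 12 10 5 7 9 8 11)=[6, 1, 12, 0, 4, 7, 13, 9, 11, 8, 5, 2, 10, 3]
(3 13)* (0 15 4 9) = (0 15 4 9)(3 13) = [15, 1, 2, 13, 9, 5, 6, 7, 8, 0, 10, 11, 12, 3, 14, 4]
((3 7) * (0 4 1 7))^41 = ((0 4 1 7 3))^41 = (0 4 1 7 3)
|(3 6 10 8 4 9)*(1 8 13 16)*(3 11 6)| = |(1 8 4 9 11 6 10 13 16)| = 9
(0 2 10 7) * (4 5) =(0 2 10 7)(4 5) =[2, 1, 10, 3, 5, 4, 6, 0, 8, 9, 7]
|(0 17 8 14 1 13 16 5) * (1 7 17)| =|(0 1 13 16 5)(7 17 8 14)| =20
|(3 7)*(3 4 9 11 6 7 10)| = |(3 10)(4 9 11 6 7)| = 10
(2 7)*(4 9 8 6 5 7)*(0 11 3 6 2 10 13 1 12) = (0 11 3 6 5 7 10 13 1 12)(2 4 9 8) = [11, 12, 4, 6, 9, 7, 5, 10, 2, 8, 13, 3, 0, 1]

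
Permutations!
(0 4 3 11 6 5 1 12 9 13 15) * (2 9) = (0 4 3 11 6 5 1 12 2 9 13 15) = [4, 12, 9, 11, 3, 1, 5, 7, 8, 13, 10, 6, 2, 15, 14, 0]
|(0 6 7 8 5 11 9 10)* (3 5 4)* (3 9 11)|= 14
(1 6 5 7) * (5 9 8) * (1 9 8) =(1 6 8 5 7 9) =[0, 6, 2, 3, 4, 7, 8, 9, 5, 1]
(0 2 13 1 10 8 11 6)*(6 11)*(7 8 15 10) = [2, 7, 13, 3, 4, 5, 0, 8, 6, 9, 15, 11, 12, 1, 14, 10] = (0 2 13 1 7 8 6)(10 15)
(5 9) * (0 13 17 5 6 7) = [13, 1, 2, 3, 4, 9, 7, 0, 8, 6, 10, 11, 12, 17, 14, 15, 16, 5] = (0 13 17 5 9 6 7)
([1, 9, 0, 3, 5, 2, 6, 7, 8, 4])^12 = [0, 1, 2, 3, 4, 5, 6, 7, 8, 9]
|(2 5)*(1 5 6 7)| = 5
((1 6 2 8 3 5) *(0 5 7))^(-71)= ((0 5 1 6 2 8 3 7))^(-71)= (0 5 1 6 2 8 3 7)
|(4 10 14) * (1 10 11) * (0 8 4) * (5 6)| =|(0 8 4 11 1 10 14)(5 6)| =14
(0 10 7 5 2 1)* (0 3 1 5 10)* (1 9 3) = (2 5)(3 9)(7 10) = [0, 1, 5, 9, 4, 2, 6, 10, 8, 3, 7]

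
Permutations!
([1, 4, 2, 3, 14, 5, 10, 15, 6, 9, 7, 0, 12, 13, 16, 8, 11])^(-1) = (0 11 16 14 4 1)(6 8 15 7 10)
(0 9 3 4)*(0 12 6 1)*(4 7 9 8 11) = (0 8 11 4 12 6 1)(3 7 9) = [8, 0, 2, 7, 12, 5, 1, 9, 11, 3, 10, 4, 6]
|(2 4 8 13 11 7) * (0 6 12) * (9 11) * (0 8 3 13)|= 28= |(0 6 12 8)(2 4 3 13 9 11 7)|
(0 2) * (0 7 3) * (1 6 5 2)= [1, 6, 7, 0, 4, 2, 5, 3]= (0 1 6 5 2 7 3)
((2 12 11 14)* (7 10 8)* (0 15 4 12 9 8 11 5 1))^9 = (0 12)(1 4)(2 8 10 14 9 7 11)(5 15)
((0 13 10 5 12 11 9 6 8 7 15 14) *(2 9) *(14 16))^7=(0 9)(2 14)(5 7)(6 13)(8 10)(11 16)(12 15)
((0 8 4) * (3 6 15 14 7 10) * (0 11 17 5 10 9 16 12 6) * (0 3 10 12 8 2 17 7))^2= (0 17 12 15)(2 5 6 14)(4 7 16)(8 11 9)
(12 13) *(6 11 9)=(6 11 9)(12 13)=[0, 1, 2, 3, 4, 5, 11, 7, 8, 6, 10, 9, 13, 12]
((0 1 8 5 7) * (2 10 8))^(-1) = (0 7 5 8 10 2 1)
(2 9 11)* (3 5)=(2 9 11)(3 5)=[0, 1, 9, 5, 4, 3, 6, 7, 8, 11, 10, 2]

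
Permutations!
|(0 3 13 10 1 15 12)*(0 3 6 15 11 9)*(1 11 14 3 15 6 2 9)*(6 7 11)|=|(0 2 9)(1 14 3 13 10 6 7 11)(12 15)|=24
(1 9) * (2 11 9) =[0, 2, 11, 3, 4, 5, 6, 7, 8, 1, 10, 9] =(1 2 11 9)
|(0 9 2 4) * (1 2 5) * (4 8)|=7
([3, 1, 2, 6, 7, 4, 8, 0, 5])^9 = (0 6 5 7 3 8 4)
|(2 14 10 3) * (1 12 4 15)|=|(1 12 4 15)(2 14 10 3)|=4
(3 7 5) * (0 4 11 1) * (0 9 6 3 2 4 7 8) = [7, 9, 4, 8, 11, 2, 3, 5, 0, 6, 10, 1] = (0 7 5 2 4 11 1 9 6 3 8)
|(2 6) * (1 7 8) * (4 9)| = 6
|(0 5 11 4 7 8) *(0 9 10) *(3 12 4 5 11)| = |(0 11 5 3 12 4 7 8 9 10)| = 10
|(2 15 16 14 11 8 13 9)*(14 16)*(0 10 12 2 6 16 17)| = 13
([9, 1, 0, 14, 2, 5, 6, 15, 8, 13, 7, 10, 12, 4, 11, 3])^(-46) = [2, 1, 4, 11, 13, 5, 6, 3, 8, 0, 15, 7, 12, 9, 10, 14]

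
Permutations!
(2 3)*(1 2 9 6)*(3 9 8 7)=(1 2 9 6)(3 8 7)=[0, 2, 9, 8, 4, 5, 1, 3, 7, 6]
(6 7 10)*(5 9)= (5 9)(6 7 10)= [0, 1, 2, 3, 4, 9, 7, 10, 8, 5, 6]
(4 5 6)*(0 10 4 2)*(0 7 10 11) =[11, 1, 7, 3, 5, 6, 2, 10, 8, 9, 4, 0] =(0 11)(2 7 10 4 5 6)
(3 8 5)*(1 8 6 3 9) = (1 8 5 9)(3 6) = [0, 8, 2, 6, 4, 9, 3, 7, 5, 1]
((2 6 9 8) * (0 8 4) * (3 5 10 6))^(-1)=((0 8 2 3 5 10 6 9 4))^(-1)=(0 4 9 6 10 5 3 2 8)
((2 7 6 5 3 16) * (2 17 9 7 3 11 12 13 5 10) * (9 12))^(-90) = (2 5)(3 11)(6 12)(7 17)(9 16)(10 13)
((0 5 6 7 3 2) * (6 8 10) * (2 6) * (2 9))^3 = ((0 5 8 10 9 2)(3 6 7))^3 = (0 10)(2 8)(5 9)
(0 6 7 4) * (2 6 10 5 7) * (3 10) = (0 3 10 5 7 4)(2 6) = [3, 1, 6, 10, 0, 7, 2, 4, 8, 9, 5]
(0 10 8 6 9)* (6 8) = [10, 1, 2, 3, 4, 5, 9, 7, 8, 0, 6] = (0 10 6 9)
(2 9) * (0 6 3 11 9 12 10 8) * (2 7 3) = (0 6 2 12 10 8)(3 11 9 7) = [6, 1, 12, 11, 4, 5, 2, 3, 0, 7, 8, 9, 10]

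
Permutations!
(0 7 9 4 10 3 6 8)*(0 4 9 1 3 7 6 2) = [6, 3, 0, 2, 10, 5, 8, 1, 4, 9, 7] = (0 6 8 4 10 7 1 3 2)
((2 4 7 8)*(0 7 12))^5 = (0 12 4 2 8 7)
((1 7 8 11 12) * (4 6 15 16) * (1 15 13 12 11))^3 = (4 12)(6 15)(13 16)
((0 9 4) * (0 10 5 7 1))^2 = (0 4 5 1 9 10 7) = ((0 9 4 10 5 7 1))^2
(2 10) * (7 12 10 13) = (2 13 7 12 10) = [0, 1, 13, 3, 4, 5, 6, 12, 8, 9, 2, 11, 10, 7]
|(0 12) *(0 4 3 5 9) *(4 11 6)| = 8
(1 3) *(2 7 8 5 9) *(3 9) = (1 9 2 7 8 5 3) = [0, 9, 7, 1, 4, 3, 6, 8, 5, 2]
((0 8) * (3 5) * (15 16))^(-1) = ((0 8)(3 5)(15 16))^(-1) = (0 8)(3 5)(15 16)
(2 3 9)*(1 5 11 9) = [0, 5, 3, 1, 4, 11, 6, 7, 8, 2, 10, 9] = (1 5 11 9 2 3)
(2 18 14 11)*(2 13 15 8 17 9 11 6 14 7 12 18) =(6 14)(7 12 18)(8 17 9 11 13 15) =[0, 1, 2, 3, 4, 5, 14, 12, 17, 11, 10, 13, 18, 15, 6, 8, 16, 9, 7]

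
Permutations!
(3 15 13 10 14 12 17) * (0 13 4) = [13, 1, 2, 15, 0, 5, 6, 7, 8, 9, 14, 11, 17, 10, 12, 4, 16, 3] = (0 13 10 14 12 17 3 15 4)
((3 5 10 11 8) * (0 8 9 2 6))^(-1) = (0 6 2 9 11 10 5 3 8)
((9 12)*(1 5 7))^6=((1 5 7)(9 12))^6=(12)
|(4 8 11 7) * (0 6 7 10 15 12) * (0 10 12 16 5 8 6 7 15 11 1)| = |(0 7 4 6 15 16 5 8 1)(10 11 12)| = 9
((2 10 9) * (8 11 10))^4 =((2 8 11 10 9))^4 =(2 9 10 11 8)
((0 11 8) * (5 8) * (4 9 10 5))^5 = ((0 11 4 9 10 5 8))^5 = (0 5 9 11 8 10 4)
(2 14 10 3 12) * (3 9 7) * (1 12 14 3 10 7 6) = (1 12 2 3 14 7 10 9 6) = [0, 12, 3, 14, 4, 5, 1, 10, 8, 6, 9, 11, 2, 13, 7]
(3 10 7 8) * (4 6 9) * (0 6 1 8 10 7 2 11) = (0 6 9 4 1 8 3 7 10 2 11) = [6, 8, 11, 7, 1, 5, 9, 10, 3, 4, 2, 0]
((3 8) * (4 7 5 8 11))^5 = (3 8 5 7 4 11) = ((3 11 4 7 5 8))^5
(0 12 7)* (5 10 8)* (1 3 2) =[12, 3, 1, 2, 4, 10, 6, 0, 5, 9, 8, 11, 7] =(0 12 7)(1 3 2)(5 10 8)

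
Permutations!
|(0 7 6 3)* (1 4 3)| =6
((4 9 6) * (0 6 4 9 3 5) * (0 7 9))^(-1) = (0 6)(3 4 9 7 5)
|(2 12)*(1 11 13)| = |(1 11 13)(2 12)| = 6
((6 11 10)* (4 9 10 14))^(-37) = (4 14 11 6 10 9)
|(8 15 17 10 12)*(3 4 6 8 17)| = 15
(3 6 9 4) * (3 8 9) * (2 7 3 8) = (2 7 3 6 8 9 4) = [0, 1, 7, 6, 2, 5, 8, 3, 9, 4]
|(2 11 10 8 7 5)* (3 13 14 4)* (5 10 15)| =|(2 11 15 5)(3 13 14 4)(7 10 8)| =12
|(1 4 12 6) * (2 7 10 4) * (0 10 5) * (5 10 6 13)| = |(0 6 1 2 7 10 4 12 13 5)| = 10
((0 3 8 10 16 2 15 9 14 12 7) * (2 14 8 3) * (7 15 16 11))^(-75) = (0 16 12 9 10 7 2 14 15 8 11)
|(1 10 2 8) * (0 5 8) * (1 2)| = 4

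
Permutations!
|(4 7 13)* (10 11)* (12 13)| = |(4 7 12 13)(10 11)| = 4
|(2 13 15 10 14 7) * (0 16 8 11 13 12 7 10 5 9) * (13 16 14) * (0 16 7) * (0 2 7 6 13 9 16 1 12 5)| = |(0 14 10 9 1 12 2 5 16 8 11 6 13 15)| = 14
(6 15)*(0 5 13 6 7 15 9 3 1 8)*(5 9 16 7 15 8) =(0 9 3 1 5 13 6 16 7 8) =[9, 5, 2, 1, 4, 13, 16, 8, 0, 3, 10, 11, 12, 6, 14, 15, 7]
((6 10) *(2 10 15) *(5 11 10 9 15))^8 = ((2 9 15)(5 11 10 6))^8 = (2 15 9)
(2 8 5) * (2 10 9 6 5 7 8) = [0, 1, 2, 3, 4, 10, 5, 8, 7, 6, 9] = (5 10 9 6)(7 8)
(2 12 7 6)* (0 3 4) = (0 3 4)(2 12 7 6) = [3, 1, 12, 4, 0, 5, 2, 6, 8, 9, 10, 11, 7]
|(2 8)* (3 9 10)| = 6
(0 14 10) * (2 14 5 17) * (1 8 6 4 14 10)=(0 5 17 2 10)(1 8 6 4 14)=[5, 8, 10, 3, 14, 17, 4, 7, 6, 9, 0, 11, 12, 13, 1, 15, 16, 2]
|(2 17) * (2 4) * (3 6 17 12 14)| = |(2 12 14 3 6 17 4)| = 7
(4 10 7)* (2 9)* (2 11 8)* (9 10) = [0, 1, 10, 3, 9, 5, 6, 4, 2, 11, 7, 8] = (2 10 7 4 9 11 8)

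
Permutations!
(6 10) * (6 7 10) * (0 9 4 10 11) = (0 9 4 10 7 11) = [9, 1, 2, 3, 10, 5, 6, 11, 8, 4, 7, 0]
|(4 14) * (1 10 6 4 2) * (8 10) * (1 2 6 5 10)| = |(1 8)(4 14 6)(5 10)| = 6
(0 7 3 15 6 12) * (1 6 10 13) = (0 7 3 15 10 13 1 6 12) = [7, 6, 2, 15, 4, 5, 12, 3, 8, 9, 13, 11, 0, 1, 14, 10]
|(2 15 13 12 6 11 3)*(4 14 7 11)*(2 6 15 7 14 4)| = |(2 7 11 3 6)(12 15 13)| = 15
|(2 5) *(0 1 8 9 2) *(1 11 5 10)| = |(0 11 5)(1 8 9 2 10)| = 15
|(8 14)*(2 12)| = 2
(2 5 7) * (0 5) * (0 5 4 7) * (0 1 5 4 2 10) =[2, 5, 4, 3, 7, 1, 6, 10, 8, 9, 0] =(0 2 4 7 10)(1 5)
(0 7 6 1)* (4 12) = (0 7 6 1)(4 12) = [7, 0, 2, 3, 12, 5, 1, 6, 8, 9, 10, 11, 4]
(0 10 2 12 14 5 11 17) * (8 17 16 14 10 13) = (0 13 8 17)(2 12 10)(5 11 16 14) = [13, 1, 12, 3, 4, 11, 6, 7, 17, 9, 2, 16, 10, 8, 5, 15, 14, 0]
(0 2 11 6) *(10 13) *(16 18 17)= (0 2 11 6)(10 13)(16 18 17)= [2, 1, 11, 3, 4, 5, 0, 7, 8, 9, 13, 6, 12, 10, 14, 15, 18, 16, 17]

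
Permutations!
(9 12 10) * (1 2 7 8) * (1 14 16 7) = (1 2)(7 8 14 16)(9 12 10) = [0, 2, 1, 3, 4, 5, 6, 8, 14, 12, 9, 11, 10, 13, 16, 15, 7]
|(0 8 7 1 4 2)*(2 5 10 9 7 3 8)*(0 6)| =|(0 2 6)(1 4 5 10 9 7)(3 8)| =6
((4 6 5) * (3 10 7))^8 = (3 7 10)(4 5 6)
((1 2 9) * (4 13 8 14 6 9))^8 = ((1 2 4 13 8 14 6 9))^8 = (14)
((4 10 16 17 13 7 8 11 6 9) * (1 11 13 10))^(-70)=((1 11 6 9 4)(7 8 13)(10 16 17))^(-70)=(7 13 8)(10 17 16)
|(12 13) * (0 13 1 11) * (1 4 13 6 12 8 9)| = 9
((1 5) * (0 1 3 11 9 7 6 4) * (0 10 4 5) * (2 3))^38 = (2 9 5 11 6 3 7)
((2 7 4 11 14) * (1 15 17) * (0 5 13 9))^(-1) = ((0 5 13 9)(1 15 17)(2 7 4 11 14))^(-1) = (0 9 13 5)(1 17 15)(2 14 11 4 7)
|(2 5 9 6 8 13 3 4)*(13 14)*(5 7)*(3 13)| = 9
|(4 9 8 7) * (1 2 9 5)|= |(1 2 9 8 7 4 5)|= 7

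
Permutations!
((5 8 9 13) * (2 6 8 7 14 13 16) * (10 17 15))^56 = ((2 6 8 9 16)(5 7 14 13)(10 17 15))^56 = (2 6 8 9 16)(10 15 17)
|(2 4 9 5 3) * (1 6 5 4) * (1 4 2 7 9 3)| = |(1 6 5)(2 4 3 7 9)| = 15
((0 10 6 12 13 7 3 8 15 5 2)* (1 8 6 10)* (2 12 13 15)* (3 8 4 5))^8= (0 13 12)(1 7 15)(2 6 5)(3 4 8)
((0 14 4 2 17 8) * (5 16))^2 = ((0 14 4 2 17 8)(5 16))^2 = (0 4 17)(2 8 14)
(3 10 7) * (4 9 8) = (3 10 7)(4 9 8) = [0, 1, 2, 10, 9, 5, 6, 3, 4, 8, 7]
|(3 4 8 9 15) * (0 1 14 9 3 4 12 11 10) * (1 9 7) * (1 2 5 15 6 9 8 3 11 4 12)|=|(0 8 11 10)(1 14 7 2 5 15 12 4 3)(6 9)|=36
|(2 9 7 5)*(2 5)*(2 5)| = 4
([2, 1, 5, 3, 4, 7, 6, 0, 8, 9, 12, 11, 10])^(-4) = (12)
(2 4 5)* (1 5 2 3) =(1 5 3)(2 4) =[0, 5, 4, 1, 2, 3]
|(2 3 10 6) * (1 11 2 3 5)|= 12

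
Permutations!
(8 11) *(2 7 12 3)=(2 7 12 3)(8 11)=[0, 1, 7, 2, 4, 5, 6, 12, 11, 9, 10, 8, 3]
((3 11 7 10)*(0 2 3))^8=(0 3 7)(2 11 10)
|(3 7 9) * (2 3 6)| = |(2 3 7 9 6)| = 5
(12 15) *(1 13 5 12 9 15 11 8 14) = (1 13 5 12 11 8 14)(9 15) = [0, 13, 2, 3, 4, 12, 6, 7, 14, 15, 10, 8, 11, 5, 1, 9]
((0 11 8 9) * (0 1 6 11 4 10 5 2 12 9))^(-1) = (0 8 11 6 1 9 12 2 5 10 4)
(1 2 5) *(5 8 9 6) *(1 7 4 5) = (1 2 8 9 6)(4 5 7) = [0, 2, 8, 3, 5, 7, 1, 4, 9, 6]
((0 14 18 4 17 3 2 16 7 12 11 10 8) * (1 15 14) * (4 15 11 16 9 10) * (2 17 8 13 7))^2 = ((0 1 11 4 8)(2 9 10 13 7 12 16)(3 17)(14 18 15))^2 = (0 11 8 1 4)(2 10 7 16 9 13 12)(14 15 18)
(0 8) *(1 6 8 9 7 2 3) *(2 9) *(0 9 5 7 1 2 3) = (0 3 2)(1 6 8 9)(5 7) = [3, 6, 0, 2, 4, 7, 8, 5, 9, 1]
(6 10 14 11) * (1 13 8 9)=(1 13 8 9)(6 10 14 11)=[0, 13, 2, 3, 4, 5, 10, 7, 9, 1, 14, 6, 12, 8, 11]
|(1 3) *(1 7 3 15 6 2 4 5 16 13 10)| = 18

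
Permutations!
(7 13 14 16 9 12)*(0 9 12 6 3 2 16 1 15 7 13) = (0 9 6 3 2 16 12 13 14 1 15 7) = [9, 15, 16, 2, 4, 5, 3, 0, 8, 6, 10, 11, 13, 14, 1, 7, 12]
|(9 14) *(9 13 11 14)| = 3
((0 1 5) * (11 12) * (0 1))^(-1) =(1 5)(11 12)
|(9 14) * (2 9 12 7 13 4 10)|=|(2 9 14 12 7 13 4 10)|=8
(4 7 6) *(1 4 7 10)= (1 4 10)(6 7)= [0, 4, 2, 3, 10, 5, 7, 6, 8, 9, 1]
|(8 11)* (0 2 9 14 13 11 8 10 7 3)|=9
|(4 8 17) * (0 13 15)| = |(0 13 15)(4 8 17)| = 3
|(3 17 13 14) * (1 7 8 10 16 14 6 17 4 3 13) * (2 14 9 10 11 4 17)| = 84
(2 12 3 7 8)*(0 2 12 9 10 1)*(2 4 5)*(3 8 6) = (0 4 5 2 9 10 1)(3 7 6)(8 12) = [4, 0, 9, 7, 5, 2, 3, 6, 12, 10, 1, 11, 8]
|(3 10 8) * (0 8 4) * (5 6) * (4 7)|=|(0 8 3 10 7 4)(5 6)|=6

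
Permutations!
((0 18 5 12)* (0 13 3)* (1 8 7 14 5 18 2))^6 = (18)(0 5 1 13 7)(2 12 8 3 14)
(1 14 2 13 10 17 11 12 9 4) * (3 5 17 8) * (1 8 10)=(1 14 2 13)(3 5 17 11 12 9 4 8)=[0, 14, 13, 5, 8, 17, 6, 7, 3, 4, 10, 12, 9, 1, 2, 15, 16, 11]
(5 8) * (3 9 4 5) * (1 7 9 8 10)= [0, 7, 2, 8, 5, 10, 6, 9, 3, 4, 1]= (1 7 9 4 5 10)(3 8)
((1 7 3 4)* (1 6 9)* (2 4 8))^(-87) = (1 7 3 8 2 4 6 9) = ((1 7 3 8 2 4 6 9))^(-87)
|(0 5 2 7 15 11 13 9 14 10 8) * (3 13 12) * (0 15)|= 36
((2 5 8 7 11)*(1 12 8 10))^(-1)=((1 12 8 7 11 2 5 10))^(-1)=(1 10 5 2 11 7 8 12)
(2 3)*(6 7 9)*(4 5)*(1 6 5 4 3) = [0, 6, 1, 2, 4, 3, 7, 9, 8, 5] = (1 6 7 9 5 3 2)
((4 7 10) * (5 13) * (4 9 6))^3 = (4 9 7 6 10)(5 13)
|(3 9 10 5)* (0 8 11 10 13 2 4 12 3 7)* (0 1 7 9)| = |(0 8 11 10 5 9 13 2 4 12 3)(1 7)| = 22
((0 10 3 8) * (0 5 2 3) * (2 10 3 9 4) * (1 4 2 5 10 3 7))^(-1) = ((0 7 1 4 5 3 8 10)(2 9))^(-1) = (0 10 8 3 5 4 1 7)(2 9)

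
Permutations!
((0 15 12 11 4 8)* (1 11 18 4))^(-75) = ((0 15 12 18 4 8)(1 11))^(-75) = (0 18)(1 11)(4 15)(8 12)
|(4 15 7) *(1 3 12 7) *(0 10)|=6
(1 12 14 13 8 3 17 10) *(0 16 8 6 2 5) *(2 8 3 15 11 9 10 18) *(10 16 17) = (0 17 18 2 5)(1 12 14 13 6 8 15 11 9 16 3 10) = [17, 12, 5, 10, 4, 0, 8, 7, 15, 16, 1, 9, 14, 6, 13, 11, 3, 18, 2]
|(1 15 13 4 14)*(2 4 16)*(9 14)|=|(1 15 13 16 2 4 9 14)|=8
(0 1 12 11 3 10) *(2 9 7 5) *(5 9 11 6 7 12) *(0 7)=(0 1 5 2 11 3 10 7 9 12 6)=[1, 5, 11, 10, 4, 2, 0, 9, 8, 12, 7, 3, 6]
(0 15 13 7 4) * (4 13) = (0 15 4)(7 13) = [15, 1, 2, 3, 0, 5, 6, 13, 8, 9, 10, 11, 12, 7, 14, 4]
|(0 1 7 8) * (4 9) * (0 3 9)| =|(0 1 7 8 3 9 4)| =7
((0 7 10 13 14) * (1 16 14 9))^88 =((0 7 10 13 9 1 16 14))^88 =(16)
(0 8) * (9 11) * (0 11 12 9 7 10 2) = [8, 1, 0, 3, 4, 5, 6, 10, 11, 12, 2, 7, 9] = (0 8 11 7 10 2)(9 12)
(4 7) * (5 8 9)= (4 7)(5 8 9)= [0, 1, 2, 3, 7, 8, 6, 4, 9, 5]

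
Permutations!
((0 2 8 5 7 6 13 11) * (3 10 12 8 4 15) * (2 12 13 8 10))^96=(15)(0 12 10 13 11)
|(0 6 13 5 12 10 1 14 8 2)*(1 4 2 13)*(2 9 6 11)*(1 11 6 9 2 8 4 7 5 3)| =20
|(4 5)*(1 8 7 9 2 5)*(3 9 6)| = 9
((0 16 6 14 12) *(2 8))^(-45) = (16)(2 8)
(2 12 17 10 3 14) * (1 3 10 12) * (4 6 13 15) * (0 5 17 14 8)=(0 5 17 12 14 2 1 3 8)(4 6 13 15)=[5, 3, 1, 8, 6, 17, 13, 7, 0, 9, 10, 11, 14, 15, 2, 4, 16, 12]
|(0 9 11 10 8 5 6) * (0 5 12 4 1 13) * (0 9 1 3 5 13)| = |(0 1)(3 5 6 13 9 11 10 8 12 4)| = 10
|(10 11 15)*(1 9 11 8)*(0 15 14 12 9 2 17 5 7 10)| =28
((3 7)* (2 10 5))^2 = ((2 10 5)(3 7))^2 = (2 5 10)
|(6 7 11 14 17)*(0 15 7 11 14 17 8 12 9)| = |(0 15 7 14 8 12 9)(6 11 17)| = 21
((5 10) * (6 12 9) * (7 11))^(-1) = ((5 10)(6 12 9)(7 11))^(-1) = (5 10)(6 9 12)(7 11)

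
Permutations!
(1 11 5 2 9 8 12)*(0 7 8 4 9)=(0 7 8 12 1 11 5 2)(4 9)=[7, 11, 0, 3, 9, 2, 6, 8, 12, 4, 10, 5, 1]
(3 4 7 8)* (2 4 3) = (2 4 7 8) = [0, 1, 4, 3, 7, 5, 6, 8, 2]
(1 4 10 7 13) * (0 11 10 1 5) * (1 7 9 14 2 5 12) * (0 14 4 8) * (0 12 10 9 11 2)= (0 2 5 14)(1 8 12)(4 7 13 10 11 9)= [2, 8, 5, 3, 7, 14, 6, 13, 12, 4, 11, 9, 1, 10, 0]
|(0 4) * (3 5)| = |(0 4)(3 5)| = 2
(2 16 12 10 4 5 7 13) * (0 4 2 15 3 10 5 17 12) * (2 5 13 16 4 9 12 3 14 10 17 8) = [9, 1, 4, 17, 8, 7, 6, 16, 2, 12, 5, 11, 13, 15, 10, 14, 0, 3] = (0 9 12 13 15 14 10 5 7 16)(2 4 8)(3 17)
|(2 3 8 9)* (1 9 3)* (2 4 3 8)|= 5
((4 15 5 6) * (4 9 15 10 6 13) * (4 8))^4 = ((4 10 6 9 15 5 13 8))^4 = (4 15)(5 10)(6 13)(8 9)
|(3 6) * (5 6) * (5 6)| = 2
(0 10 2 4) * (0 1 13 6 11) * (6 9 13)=(0 10 2 4 1 6 11)(9 13)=[10, 6, 4, 3, 1, 5, 11, 7, 8, 13, 2, 0, 12, 9]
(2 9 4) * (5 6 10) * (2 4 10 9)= [0, 1, 2, 3, 4, 6, 9, 7, 8, 10, 5]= (5 6 9 10)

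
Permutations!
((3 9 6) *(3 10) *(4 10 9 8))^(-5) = ((3 8 4 10)(6 9))^(-5) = (3 10 4 8)(6 9)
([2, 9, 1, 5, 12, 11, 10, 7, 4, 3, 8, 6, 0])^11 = (0 12 4 8 10 6 11 5 3 9 1 2)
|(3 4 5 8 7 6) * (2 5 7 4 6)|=|(2 5 8 4 7)(3 6)|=10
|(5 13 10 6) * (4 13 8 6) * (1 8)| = 12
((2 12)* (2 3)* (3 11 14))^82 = (2 11 3 12 14)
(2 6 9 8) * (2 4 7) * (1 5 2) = (1 5 2 6 9 8 4 7) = [0, 5, 6, 3, 7, 2, 9, 1, 4, 8]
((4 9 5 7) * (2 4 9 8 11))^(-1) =((2 4 8 11)(5 7 9))^(-1) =(2 11 8 4)(5 9 7)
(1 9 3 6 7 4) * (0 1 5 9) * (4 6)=(0 1)(3 4 5 9)(6 7)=[1, 0, 2, 4, 5, 9, 7, 6, 8, 3]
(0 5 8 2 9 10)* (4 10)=(0 5 8 2 9 4 10)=[5, 1, 9, 3, 10, 8, 6, 7, 2, 4, 0]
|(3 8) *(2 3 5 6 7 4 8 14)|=15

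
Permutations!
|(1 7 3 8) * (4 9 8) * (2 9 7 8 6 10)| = 12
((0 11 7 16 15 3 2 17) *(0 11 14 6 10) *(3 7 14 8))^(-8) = ((0 8 3 2 17 11 14 6 10)(7 16 15))^(-8) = (0 8 3 2 17 11 14 6 10)(7 16 15)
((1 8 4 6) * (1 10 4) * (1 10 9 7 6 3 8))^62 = ((3 8 10 4)(6 9 7))^62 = (3 10)(4 8)(6 7 9)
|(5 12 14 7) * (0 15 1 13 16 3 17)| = 28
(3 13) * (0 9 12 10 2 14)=(0 9 12 10 2 14)(3 13)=[9, 1, 14, 13, 4, 5, 6, 7, 8, 12, 2, 11, 10, 3, 0]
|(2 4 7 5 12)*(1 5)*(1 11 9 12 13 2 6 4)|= 12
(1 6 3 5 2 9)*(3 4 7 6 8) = [0, 8, 9, 5, 7, 2, 4, 6, 3, 1] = (1 8 3 5 2 9)(4 7 6)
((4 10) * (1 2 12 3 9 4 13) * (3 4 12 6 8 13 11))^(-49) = ((1 2 6 8 13)(3 9 12 4 10 11))^(-49) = (1 2 6 8 13)(3 11 10 4 12 9)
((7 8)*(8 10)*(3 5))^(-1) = (3 5)(7 8 10) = ((3 5)(7 10 8))^(-1)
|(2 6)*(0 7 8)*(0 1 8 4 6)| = |(0 7 4 6 2)(1 8)| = 10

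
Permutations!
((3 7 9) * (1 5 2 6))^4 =(3 7 9)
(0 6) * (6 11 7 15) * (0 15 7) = (0 11)(6 15) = [11, 1, 2, 3, 4, 5, 15, 7, 8, 9, 10, 0, 12, 13, 14, 6]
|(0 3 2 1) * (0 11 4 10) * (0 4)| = |(0 3 2 1 11)(4 10)| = 10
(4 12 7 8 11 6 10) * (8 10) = [0, 1, 2, 3, 12, 5, 8, 10, 11, 9, 4, 6, 7] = (4 12 7 10)(6 8 11)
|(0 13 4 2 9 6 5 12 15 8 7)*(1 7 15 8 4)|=8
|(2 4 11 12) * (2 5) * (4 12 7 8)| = 12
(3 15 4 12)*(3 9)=(3 15 4 12 9)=[0, 1, 2, 15, 12, 5, 6, 7, 8, 3, 10, 11, 9, 13, 14, 4]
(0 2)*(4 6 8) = (0 2)(4 6 8) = [2, 1, 0, 3, 6, 5, 8, 7, 4]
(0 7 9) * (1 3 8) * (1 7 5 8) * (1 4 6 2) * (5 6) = [6, 3, 1, 4, 5, 8, 2, 9, 7, 0] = (0 6 2 1 3 4 5 8 7 9)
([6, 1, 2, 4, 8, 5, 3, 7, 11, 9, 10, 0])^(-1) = (0 11 8 4 3 6)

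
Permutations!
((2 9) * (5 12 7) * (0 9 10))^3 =(12)(0 10 2 9)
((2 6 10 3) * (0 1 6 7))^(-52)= (0 3 1 2 6 7 10)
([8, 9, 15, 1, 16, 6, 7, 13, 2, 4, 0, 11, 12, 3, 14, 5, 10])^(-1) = (0 10 16 4 9 1 3 13 7 6 5 15 2 8)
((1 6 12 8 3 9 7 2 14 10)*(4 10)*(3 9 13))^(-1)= ((1 6 12 8 9 7 2 14 4 10)(3 13))^(-1)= (1 10 4 14 2 7 9 8 12 6)(3 13)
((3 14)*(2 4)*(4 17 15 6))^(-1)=((2 17 15 6 4)(3 14))^(-1)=(2 4 6 15 17)(3 14)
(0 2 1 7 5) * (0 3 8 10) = (0 2 1 7 5 3 8 10) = [2, 7, 1, 8, 4, 3, 6, 5, 10, 9, 0]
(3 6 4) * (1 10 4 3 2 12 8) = (1 10 4 2 12 8)(3 6) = [0, 10, 12, 6, 2, 5, 3, 7, 1, 9, 4, 11, 8]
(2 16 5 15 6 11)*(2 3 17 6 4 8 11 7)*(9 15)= (2 16 5 9 15 4 8 11 3 17 6 7)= [0, 1, 16, 17, 8, 9, 7, 2, 11, 15, 10, 3, 12, 13, 14, 4, 5, 6]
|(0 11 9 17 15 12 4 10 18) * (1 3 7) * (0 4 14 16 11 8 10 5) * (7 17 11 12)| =|(0 8 10 18 4 5)(1 3 17 15 7)(9 11)(12 14 16)| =30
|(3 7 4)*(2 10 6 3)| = 6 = |(2 10 6 3 7 4)|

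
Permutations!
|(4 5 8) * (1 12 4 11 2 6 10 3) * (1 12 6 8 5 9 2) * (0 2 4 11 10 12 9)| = |(0 2 8 10 3 9 4)(1 6 12 11)| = 28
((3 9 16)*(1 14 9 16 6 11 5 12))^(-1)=(1 12 5 11 6 9 14)(3 16)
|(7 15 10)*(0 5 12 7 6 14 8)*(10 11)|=|(0 5 12 7 15 11 10 6 14 8)|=10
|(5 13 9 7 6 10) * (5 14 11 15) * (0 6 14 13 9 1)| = |(0 6 10 13 1)(5 9 7 14 11 15)| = 30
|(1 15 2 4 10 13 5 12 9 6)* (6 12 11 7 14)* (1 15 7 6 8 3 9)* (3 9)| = |(1 7 14 8 9 12)(2 4 10 13 5 11 6 15)| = 24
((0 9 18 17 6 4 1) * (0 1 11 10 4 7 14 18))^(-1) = (0 9)(4 10 11)(6 17 18 14 7) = ((0 9)(4 11 10)(6 7 14 18 17))^(-1)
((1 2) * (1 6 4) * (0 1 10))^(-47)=((0 1 2 6 4 10))^(-47)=(0 1 2 6 4 10)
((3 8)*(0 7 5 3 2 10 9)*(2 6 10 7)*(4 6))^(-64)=((0 2 7 5 3 8 4 6 10 9))^(-64)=(0 4 7 10 3)(2 6 5 9 8)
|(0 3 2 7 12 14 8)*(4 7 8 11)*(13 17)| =20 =|(0 3 2 8)(4 7 12 14 11)(13 17)|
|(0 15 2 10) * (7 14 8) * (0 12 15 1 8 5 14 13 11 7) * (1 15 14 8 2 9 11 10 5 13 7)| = 8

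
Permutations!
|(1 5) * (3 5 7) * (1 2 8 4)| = 7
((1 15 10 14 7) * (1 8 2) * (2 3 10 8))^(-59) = ((1 15 8 3 10 14 7 2))^(-59) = (1 14 8 2 10 15 7 3)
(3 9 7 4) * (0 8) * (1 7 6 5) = [8, 7, 2, 9, 3, 1, 5, 4, 0, 6] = (0 8)(1 7 4 3 9 6 5)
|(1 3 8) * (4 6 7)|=3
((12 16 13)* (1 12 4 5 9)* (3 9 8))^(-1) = (1 9 3 8 5 4 13 16 12)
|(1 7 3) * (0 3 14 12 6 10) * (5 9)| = |(0 3 1 7 14 12 6 10)(5 9)| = 8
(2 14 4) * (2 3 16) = [0, 1, 14, 16, 3, 5, 6, 7, 8, 9, 10, 11, 12, 13, 4, 15, 2] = (2 14 4 3 16)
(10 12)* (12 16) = (10 16 12) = [0, 1, 2, 3, 4, 5, 6, 7, 8, 9, 16, 11, 10, 13, 14, 15, 12]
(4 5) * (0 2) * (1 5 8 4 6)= [2, 5, 0, 3, 8, 6, 1, 7, 4]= (0 2)(1 5 6)(4 8)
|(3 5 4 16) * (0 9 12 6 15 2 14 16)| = 11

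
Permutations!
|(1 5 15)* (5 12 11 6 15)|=|(1 12 11 6 15)|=5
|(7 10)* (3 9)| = |(3 9)(7 10)| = 2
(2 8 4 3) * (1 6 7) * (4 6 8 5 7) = [0, 8, 5, 2, 3, 7, 4, 1, 6] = (1 8 6 4 3 2 5 7)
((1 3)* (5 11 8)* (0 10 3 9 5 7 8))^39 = (0 9 10 5 3 11 1)(7 8)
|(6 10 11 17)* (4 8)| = 4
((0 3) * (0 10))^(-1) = (0 10 3)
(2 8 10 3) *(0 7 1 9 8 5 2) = [7, 9, 5, 0, 4, 2, 6, 1, 10, 8, 3] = (0 7 1 9 8 10 3)(2 5)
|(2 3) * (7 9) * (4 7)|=6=|(2 3)(4 7 9)|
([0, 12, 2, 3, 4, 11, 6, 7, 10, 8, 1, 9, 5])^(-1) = [0, 10, 2, 3, 4, 12, 6, 7, 9, 11, 8, 5, 1]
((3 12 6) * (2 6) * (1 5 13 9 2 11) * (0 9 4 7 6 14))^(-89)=(0 14 2 9)(1 5 13 4 7 6 3 12 11)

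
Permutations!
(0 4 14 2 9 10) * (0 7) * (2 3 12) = (0 4 14 3 12 2 9 10 7) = [4, 1, 9, 12, 14, 5, 6, 0, 8, 10, 7, 11, 2, 13, 3]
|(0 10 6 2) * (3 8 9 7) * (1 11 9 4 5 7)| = |(0 10 6 2)(1 11 9)(3 8 4 5 7)| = 60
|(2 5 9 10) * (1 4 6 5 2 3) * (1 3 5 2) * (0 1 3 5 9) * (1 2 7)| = 4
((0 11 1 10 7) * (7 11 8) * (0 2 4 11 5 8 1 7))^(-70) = (2 11)(4 7)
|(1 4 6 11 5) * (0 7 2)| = |(0 7 2)(1 4 6 11 5)| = 15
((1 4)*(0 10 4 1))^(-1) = ((0 10 4))^(-1) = (0 4 10)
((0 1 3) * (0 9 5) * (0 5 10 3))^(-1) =(0 1)(3 10 9)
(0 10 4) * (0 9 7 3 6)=[10, 1, 2, 6, 9, 5, 0, 3, 8, 7, 4]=(0 10 4 9 7 3 6)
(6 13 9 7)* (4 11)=(4 11)(6 13 9 7)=[0, 1, 2, 3, 11, 5, 13, 6, 8, 7, 10, 4, 12, 9]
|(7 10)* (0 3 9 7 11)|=6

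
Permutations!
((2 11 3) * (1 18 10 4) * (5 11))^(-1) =(1 4 10 18)(2 3 11 5)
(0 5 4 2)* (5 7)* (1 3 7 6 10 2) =(0 6 10 2)(1 3 7 5 4) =[6, 3, 0, 7, 1, 4, 10, 5, 8, 9, 2]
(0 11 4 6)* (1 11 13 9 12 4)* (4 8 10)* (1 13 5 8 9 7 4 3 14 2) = [5, 11, 1, 14, 6, 8, 0, 4, 10, 12, 3, 13, 9, 7, 2] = (0 5 8 10 3 14 2 1 11 13 7 4 6)(9 12)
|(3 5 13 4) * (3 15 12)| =|(3 5 13 4 15 12)| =6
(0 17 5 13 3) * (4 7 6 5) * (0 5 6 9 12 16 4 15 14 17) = (3 5 13)(4 7 9 12 16)(14 17 15) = [0, 1, 2, 5, 7, 13, 6, 9, 8, 12, 10, 11, 16, 3, 17, 14, 4, 15]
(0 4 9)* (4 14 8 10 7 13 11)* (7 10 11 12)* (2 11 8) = [14, 1, 11, 3, 9, 5, 6, 13, 8, 0, 10, 4, 7, 12, 2] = (0 14 2 11 4 9)(7 13 12)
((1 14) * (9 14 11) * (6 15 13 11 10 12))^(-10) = (1 14 9 11 13 15 6 12 10)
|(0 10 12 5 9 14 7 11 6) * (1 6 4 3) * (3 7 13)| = |(0 10 12 5 9 14 13 3 1 6)(4 7 11)| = 30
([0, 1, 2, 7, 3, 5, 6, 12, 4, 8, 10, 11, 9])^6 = (12)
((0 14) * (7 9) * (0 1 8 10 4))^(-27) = (0 8)(1 4)(7 9)(10 14)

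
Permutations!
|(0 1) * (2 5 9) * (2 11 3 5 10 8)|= |(0 1)(2 10 8)(3 5 9 11)|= 12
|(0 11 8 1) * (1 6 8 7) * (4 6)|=12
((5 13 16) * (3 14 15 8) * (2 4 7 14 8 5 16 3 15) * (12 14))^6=(16)(2 4 7 12 14)(3 8 15 5 13)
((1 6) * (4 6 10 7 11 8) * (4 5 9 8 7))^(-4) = ((1 10 4 6)(5 9 8)(7 11))^(-4) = (11)(5 8 9)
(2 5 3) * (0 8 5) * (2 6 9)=(0 8 5 3 6 9 2)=[8, 1, 0, 6, 4, 3, 9, 7, 5, 2]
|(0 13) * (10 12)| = 2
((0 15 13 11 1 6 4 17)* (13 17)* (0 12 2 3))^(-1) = (0 3 2 12 17 15)(1 11 13 4 6)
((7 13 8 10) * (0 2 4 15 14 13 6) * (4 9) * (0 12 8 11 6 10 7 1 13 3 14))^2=(0 9 15 2 4)(1 11 12 7)(6 8 10 13)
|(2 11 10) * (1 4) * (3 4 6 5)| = 15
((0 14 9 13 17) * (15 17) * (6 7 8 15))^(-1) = (0 17 15 8 7 6 13 9 14)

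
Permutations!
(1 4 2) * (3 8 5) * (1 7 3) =(1 4 2 7 3 8 5) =[0, 4, 7, 8, 2, 1, 6, 3, 5]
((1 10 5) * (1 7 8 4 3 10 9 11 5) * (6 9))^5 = (1 7)(3 11)(4 9)(5 10)(6 8)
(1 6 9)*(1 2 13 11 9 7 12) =(1 6 7 12)(2 13 11 9) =[0, 6, 13, 3, 4, 5, 7, 12, 8, 2, 10, 9, 1, 11]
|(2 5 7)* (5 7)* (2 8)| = 3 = |(2 7 8)|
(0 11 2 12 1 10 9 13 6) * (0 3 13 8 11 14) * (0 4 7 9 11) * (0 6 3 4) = (0 14)(1 10 11 2 12)(3 13)(4 7 9 8 6) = [14, 10, 12, 13, 7, 5, 4, 9, 6, 8, 11, 2, 1, 3, 0]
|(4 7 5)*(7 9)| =4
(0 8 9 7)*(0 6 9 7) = (0 8 7 6 9) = [8, 1, 2, 3, 4, 5, 9, 6, 7, 0]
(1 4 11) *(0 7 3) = [7, 4, 2, 0, 11, 5, 6, 3, 8, 9, 10, 1] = (0 7 3)(1 4 11)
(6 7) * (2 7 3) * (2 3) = [0, 1, 7, 3, 4, 5, 2, 6] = (2 7 6)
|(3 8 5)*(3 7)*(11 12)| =|(3 8 5 7)(11 12)| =4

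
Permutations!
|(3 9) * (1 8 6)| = 6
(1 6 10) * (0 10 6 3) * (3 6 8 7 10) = (0 3)(1 6 8 7 10) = [3, 6, 2, 0, 4, 5, 8, 10, 7, 9, 1]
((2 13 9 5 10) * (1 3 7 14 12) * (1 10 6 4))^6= ((1 3 7 14 12 10 2 13 9 5 6 4))^6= (1 2)(3 13)(4 10)(5 14)(6 12)(7 9)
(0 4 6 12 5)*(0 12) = [4, 1, 2, 3, 6, 12, 0, 7, 8, 9, 10, 11, 5] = (0 4 6)(5 12)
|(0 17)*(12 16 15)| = 6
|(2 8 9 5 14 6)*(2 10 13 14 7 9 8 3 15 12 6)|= 24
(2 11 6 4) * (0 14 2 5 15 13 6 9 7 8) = (0 14 2 11 9 7 8)(4 5 15 13 6) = [14, 1, 11, 3, 5, 15, 4, 8, 0, 7, 10, 9, 12, 6, 2, 13]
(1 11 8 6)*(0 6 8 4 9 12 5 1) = (0 6)(1 11 4 9 12 5) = [6, 11, 2, 3, 9, 1, 0, 7, 8, 12, 10, 4, 5]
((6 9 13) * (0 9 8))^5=((0 9 13 6 8))^5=(13)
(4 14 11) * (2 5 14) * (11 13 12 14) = [0, 1, 5, 3, 2, 11, 6, 7, 8, 9, 10, 4, 14, 12, 13] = (2 5 11 4)(12 14 13)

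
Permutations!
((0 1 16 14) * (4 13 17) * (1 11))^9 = (17)(0 14 16 1 11)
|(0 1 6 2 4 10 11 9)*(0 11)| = 6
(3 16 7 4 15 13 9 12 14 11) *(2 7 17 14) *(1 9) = (1 9 12 2 7 4 15 13)(3 16 17 14 11) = [0, 9, 7, 16, 15, 5, 6, 4, 8, 12, 10, 3, 2, 1, 11, 13, 17, 14]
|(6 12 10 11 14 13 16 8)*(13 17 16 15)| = |(6 12 10 11 14 17 16 8)(13 15)| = 8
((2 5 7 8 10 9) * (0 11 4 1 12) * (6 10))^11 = (0 11 4 1 12)(2 6 5 10 7 9 8)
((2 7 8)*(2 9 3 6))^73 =(2 7 8 9 3 6) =((2 7 8 9 3 6))^73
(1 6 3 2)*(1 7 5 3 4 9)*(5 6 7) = (1 7 6 4 9)(2 5 3) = [0, 7, 5, 2, 9, 3, 4, 6, 8, 1]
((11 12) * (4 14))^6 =(14)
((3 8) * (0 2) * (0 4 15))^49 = (0 2 4 15)(3 8)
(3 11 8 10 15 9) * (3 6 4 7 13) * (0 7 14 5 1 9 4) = [7, 9, 2, 11, 14, 1, 0, 13, 10, 6, 15, 8, 12, 3, 5, 4] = (0 7 13 3 11 8 10 15 4 14 5 1 9 6)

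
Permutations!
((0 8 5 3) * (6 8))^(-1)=(0 3 5 8 6)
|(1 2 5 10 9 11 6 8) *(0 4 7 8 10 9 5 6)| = 11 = |(0 4 7 8 1 2 6 10 5 9 11)|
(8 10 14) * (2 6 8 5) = (2 6 8 10 14 5) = [0, 1, 6, 3, 4, 2, 8, 7, 10, 9, 14, 11, 12, 13, 5]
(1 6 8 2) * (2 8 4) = (8)(1 6 4 2) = [0, 6, 1, 3, 2, 5, 4, 7, 8]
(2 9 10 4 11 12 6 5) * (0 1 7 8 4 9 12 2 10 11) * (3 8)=(0 1 7 3 8 4)(2 12 6 5 10 9 11)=[1, 7, 12, 8, 0, 10, 5, 3, 4, 11, 9, 2, 6]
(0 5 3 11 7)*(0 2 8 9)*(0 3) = (0 5)(2 8 9 3 11 7) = [5, 1, 8, 11, 4, 0, 6, 2, 9, 3, 10, 7]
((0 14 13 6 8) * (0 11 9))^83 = (0 9 11 8 6 13 14) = ((0 14 13 6 8 11 9))^83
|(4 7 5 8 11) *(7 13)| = |(4 13 7 5 8 11)| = 6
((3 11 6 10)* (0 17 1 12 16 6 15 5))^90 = ((0 17 1 12 16 6 10 3 11 15 5))^90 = (0 1 16 10 11 5 17 12 6 3 15)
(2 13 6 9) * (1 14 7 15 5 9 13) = (1 14 7 15 5 9 2)(6 13) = [0, 14, 1, 3, 4, 9, 13, 15, 8, 2, 10, 11, 12, 6, 7, 5]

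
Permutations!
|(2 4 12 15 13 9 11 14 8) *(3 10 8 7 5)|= |(2 4 12 15 13 9 11 14 7 5 3 10 8)|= 13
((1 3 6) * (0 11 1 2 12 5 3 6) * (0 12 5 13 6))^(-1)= ((0 11 1)(2 5 3 12 13 6))^(-1)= (0 1 11)(2 6 13 12 3 5)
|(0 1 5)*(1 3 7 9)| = 6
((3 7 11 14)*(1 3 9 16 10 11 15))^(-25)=((1 3 7 15)(9 16 10 11 14))^(-25)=(16)(1 15 7 3)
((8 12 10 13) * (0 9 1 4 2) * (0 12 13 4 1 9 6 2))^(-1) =((0 6 2 12 10 4)(8 13))^(-1) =(0 4 10 12 2 6)(8 13)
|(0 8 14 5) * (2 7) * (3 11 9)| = 12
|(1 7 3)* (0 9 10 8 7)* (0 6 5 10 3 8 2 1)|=30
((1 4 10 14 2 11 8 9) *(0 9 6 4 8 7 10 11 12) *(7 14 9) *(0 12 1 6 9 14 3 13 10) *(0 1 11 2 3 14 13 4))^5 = ((0 7 1 8 9 6)(2 11 14 3 4)(10 13))^5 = (14)(0 6 9 8 1 7)(10 13)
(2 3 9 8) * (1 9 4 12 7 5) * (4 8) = (1 9 4 12 7 5)(2 3 8) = [0, 9, 3, 8, 12, 1, 6, 5, 2, 4, 10, 11, 7]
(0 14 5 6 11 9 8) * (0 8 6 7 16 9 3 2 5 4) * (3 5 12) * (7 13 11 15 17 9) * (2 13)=[14, 1, 12, 13, 0, 2, 15, 16, 8, 6, 10, 5, 3, 11, 4, 17, 7, 9]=(0 14 4)(2 12 3 13 11 5)(6 15 17 9)(7 16)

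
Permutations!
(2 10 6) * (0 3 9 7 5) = (0 3 9 7 5)(2 10 6) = [3, 1, 10, 9, 4, 0, 2, 5, 8, 7, 6]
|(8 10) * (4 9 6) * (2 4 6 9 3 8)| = |(2 4 3 8 10)| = 5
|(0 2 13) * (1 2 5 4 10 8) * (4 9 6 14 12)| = |(0 5 9 6 14 12 4 10 8 1 2 13)| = 12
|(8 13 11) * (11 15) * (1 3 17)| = 12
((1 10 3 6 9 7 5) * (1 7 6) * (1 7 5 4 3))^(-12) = (10) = ((1 10)(3 7 4)(6 9))^(-12)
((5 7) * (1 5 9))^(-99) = (1 5 7 9)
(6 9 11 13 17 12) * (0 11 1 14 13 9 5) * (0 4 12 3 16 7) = (0 11 9 1 14 13 17 3 16 7)(4 12 6 5) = [11, 14, 2, 16, 12, 4, 5, 0, 8, 1, 10, 9, 6, 17, 13, 15, 7, 3]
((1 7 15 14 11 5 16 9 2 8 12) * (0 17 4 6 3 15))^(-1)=(0 7 1 12 8 2 9 16 5 11 14 15 3 6 4 17)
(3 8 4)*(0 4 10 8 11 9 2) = (0 4 3 11 9 2)(8 10) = [4, 1, 0, 11, 3, 5, 6, 7, 10, 2, 8, 9]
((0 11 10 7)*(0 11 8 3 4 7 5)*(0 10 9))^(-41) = ((0 8 3 4 7 11 9)(5 10))^(-41) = (0 8 3 4 7 11 9)(5 10)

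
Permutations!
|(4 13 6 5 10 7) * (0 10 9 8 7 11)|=|(0 10 11)(4 13 6 5 9 8 7)|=21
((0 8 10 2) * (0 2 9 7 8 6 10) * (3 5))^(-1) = ((0 6 10 9 7 8)(3 5))^(-1) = (0 8 7 9 10 6)(3 5)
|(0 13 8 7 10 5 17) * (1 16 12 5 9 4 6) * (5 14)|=14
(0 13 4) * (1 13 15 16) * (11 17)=(0 15 16 1 13 4)(11 17)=[15, 13, 2, 3, 0, 5, 6, 7, 8, 9, 10, 17, 12, 4, 14, 16, 1, 11]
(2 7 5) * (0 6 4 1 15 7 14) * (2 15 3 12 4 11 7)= (0 6 11 7 5 15 2 14)(1 3 12 4)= [6, 3, 14, 12, 1, 15, 11, 5, 8, 9, 10, 7, 4, 13, 0, 2]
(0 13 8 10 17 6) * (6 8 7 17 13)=(0 6)(7 17 8 10 13)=[6, 1, 2, 3, 4, 5, 0, 17, 10, 9, 13, 11, 12, 7, 14, 15, 16, 8]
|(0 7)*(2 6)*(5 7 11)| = 4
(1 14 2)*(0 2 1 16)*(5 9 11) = (0 2 16)(1 14)(5 9 11) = [2, 14, 16, 3, 4, 9, 6, 7, 8, 11, 10, 5, 12, 13, 1, 15, 0]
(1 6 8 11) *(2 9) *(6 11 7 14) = (1 11)(2 9)(6 8 7 14) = [0, 11, 9, 3, 4, 5, 8, 14, 7, 2, 10, 1, 12, 13, 6]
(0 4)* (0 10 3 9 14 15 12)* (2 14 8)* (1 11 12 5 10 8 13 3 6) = (0 4 8 2 14 15 5 10 6 1 11 12)(3 9 13) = [4, 11, 14, 9, 8, 10, 1, 7, 2, 13, 6, 12, 0, 3, 15, 5]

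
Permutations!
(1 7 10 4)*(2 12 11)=[0, 7, 12, 3, 1, 5, 6, 10, 8, 9, 4, 2, 11]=(1 7 10 4)(2 12 11)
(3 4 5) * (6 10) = (3 4 5)(6 10) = [0, 1, 2, 4, 5, 3, 10, 7, 8, 9, 6]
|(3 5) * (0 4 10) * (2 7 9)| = 6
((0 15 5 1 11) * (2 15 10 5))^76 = ((0 10 5 1 11)(2 15))^76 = (15)(0 10 5 1 11)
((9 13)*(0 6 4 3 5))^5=((0 6 4 3 5)(9 13))^5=(9 13)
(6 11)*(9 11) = (6 9 11) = [0, 1, 2, 3, 4, 5, 9, 7, 8, 11, 10, 6]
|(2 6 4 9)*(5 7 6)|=|(2 5 7 6 4 9)|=6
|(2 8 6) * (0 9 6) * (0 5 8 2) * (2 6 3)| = |(0 9 3 2 6)(5 8)| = 10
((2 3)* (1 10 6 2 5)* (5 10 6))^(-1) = (1 5 10 3 2 6) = ((1 6 2 3 10 5))^(-1)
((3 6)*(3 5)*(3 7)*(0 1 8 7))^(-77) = (8)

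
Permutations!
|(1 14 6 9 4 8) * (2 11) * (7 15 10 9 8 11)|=28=|(1 14 6 8)(2 7 15 10 9 4 11)|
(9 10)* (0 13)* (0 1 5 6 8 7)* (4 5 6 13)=[4, 6, 2, 3, 5, 13, 8, 0, 7, 10, 9, 11, 12, 1]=(0 4 5 13 1 6 8 7)(9 10)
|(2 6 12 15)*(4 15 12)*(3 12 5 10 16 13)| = 12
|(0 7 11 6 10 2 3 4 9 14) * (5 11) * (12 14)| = 12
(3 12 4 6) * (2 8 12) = (2 8 12 4 6 3) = [0, 1, 8, 2, 6, 5, 3, 7, 12, 9, 10, 11, 4]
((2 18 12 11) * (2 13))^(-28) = ((2 18 12 11 13))^(-28) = (2 12 13 18 11)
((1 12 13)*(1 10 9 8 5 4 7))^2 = (1 13 9 5 7 12 10 8 4)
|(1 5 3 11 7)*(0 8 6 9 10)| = 5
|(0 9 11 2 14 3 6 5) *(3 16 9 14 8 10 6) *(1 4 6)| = |(0 14 16 9 11 2 8 10 1 4 6 5)| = 12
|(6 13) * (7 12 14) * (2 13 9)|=|(2 13 6 9)(7 12 14)|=12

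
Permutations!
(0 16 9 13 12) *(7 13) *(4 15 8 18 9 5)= (0 16 5 4 15 8 18 9 7 13 12)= [16, 1, 2, 3, 15, 4, 6, 13, 18, 7, 10, 11, 0, 12, 14, 8, 5, 17, 9]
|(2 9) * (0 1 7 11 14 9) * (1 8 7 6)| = 14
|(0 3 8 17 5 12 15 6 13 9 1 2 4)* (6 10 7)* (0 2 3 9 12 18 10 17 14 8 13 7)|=22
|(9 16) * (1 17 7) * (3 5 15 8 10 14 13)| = 42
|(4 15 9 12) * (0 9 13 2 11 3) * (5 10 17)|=9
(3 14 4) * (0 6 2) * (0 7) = (0 6 2 7)(3 14 4) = [6, 1, 7, 14, 3, 5, 2, 0, 8, 9, 10, 11, 12, 13, 4]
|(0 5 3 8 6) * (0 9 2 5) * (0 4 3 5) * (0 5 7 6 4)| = 15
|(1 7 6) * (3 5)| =6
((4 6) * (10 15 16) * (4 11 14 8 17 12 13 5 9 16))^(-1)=(4 15 10 16 9 5 13 12 17 8 14 11 6)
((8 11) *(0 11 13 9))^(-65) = (13)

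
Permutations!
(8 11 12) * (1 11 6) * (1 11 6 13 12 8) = [0, 6, 2, 3, 4, 5, 11, 7, 13, 9, 10, 8, 1, 12] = (1 6 11 8 13 12)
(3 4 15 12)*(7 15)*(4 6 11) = (3 6 11 4 7 15 12) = [0, 1, 2, 6, 7, 5, 11, 15, 8, 9, 10, 4, 3, 13, 14, 12]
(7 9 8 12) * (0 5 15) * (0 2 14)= (0 5 15 2 14)(7 9 8 12)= [5, 1, 14, 3, 4, 15, 6, 9, 12, 8, 10, 11, 7, 13, 0, 2]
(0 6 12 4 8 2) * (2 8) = [6, 1, 0, 3, 2, 5, 12, 7, 8, 9, 10, 11, 4] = (0 6 12 4 2)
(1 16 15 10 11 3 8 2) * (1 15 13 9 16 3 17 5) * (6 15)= (1 3 8 2 6 15 10 11 17 5)(9 16 13)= [0, 3, 6, 8, 4, 1, 15, 7, 2, 16, 11, 17, 12, 9, 14, 10, 13, 5]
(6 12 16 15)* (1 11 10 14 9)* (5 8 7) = (1 11 10 14 9)(5 8 7)(6 12 16 15) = [0, 11, 2, 3, 4, 8, 12, 5, 7, 1, 14, 10, 16, 13, 9, 6, 15]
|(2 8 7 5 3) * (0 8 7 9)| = 12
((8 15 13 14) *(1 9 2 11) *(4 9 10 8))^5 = (1 14)(2 15)(4 10)(8 9)(11 13) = ((1 10 8 15 13 14 4 9 2 11))^5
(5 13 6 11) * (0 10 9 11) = (0 10 9 11 5 13 6) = [10, 1, 2, 3, 4, 13, 0, 7, 8, 11, 9, 5, 12, 6]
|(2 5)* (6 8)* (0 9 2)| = 4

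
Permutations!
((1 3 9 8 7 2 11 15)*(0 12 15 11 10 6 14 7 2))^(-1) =((0 12 15 1 3 9 8 2 10 6 14 7))^(-1) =(0 7 14 6 10 2 8 9 3 1 15 12)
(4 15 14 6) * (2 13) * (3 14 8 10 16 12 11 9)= (2 13)(3 14 6 4 15 8 10 16 12 11 9)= [0, 1, 13, 14, 15, 5, 4, 7, 10, 3, 16, 9, 11, 2, 6, 8, 12]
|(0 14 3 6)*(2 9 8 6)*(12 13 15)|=|(0 14 3 2 9 8 6)(12 13 15)|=21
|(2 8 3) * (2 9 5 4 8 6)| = |(2 6)(3 9 5 4 8)| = 10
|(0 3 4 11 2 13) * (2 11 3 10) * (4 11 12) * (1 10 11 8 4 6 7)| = 9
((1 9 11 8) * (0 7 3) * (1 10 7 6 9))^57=(0 6 9 11 8 10 7 3)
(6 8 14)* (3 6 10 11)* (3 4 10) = (3 6 8 14)(4 10 11) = [0, 1, 2, 6, 10, 5, 8, 7, 14, 9, 11, 4, 12, 13, 3]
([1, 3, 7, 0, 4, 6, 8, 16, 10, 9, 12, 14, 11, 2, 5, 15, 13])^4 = (16)(0 1 3)(5 12 6 11 8 14 10)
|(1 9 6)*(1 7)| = |(1 9 6 7)| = 4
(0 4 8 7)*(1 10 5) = (0 4 8 7)(1 10 5) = [4, 10, 2, 3, 8, 1, 6, 0, 7, 9, 5]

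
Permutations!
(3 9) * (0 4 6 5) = (0 4 6 5)(3 9) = [4, 1, 2, 9, 6, 0, 5, 7, 8, 3]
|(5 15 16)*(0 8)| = |(0 8)(5 15 16)| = 6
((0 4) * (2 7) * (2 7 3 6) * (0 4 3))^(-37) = (7)(0 2 6 3) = ((7)(0 3 6 2))^(-37)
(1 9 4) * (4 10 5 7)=(1 9 10 5 7 4)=[0, 9, 2, 3, 1, 7, 6, 4, 8, 10, 5]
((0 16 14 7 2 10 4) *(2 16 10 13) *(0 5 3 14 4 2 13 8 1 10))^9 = ((1 10 2 8)(3 14 7 16 4 5))^9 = (1 10 2 8)(3 16)(4 14)(5 7)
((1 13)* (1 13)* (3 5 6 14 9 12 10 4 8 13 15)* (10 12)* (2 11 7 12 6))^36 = (2 4 7 13 6 3 9)(5 10 11 8 12 15 14)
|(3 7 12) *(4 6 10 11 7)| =7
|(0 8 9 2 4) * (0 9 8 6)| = 6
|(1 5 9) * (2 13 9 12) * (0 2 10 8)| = 9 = |(0 2 13 9 1 5 12 10 8)|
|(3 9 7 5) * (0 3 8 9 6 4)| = |(0 3 6 4)(5 8 9 7)| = 4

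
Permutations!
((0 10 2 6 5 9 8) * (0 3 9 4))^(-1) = ((0 10 2 6 5 4)(3 9 8))^(-1) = (0 4 5 6 2 10)(3 8 9)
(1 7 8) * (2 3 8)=(1 7 2 3 8)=[0, 7, 3, 8, 4, 5, 6, 2, 1]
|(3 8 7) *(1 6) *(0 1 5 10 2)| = 6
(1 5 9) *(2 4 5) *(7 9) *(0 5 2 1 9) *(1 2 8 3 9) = (0 5 7)(1 2 4 8 3 9) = [5, 2, 4, 9, 8, 7, 6, 0, 3, 1]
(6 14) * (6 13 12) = (6 14 13 12) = [0, 1, 2, 3, 4, 5, 14, 7, 8, 9, 10, 11, 6, 12, 13]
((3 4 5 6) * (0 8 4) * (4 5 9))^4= (9)(0 3 6 5 8)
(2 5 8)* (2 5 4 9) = [0, 1, 4, 3, 9, 8, 6, 7, 5, 2] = (2 4 9)(5 8)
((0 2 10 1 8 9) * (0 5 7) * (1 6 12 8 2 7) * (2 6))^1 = ((0 7)(1 6 12 8 9 5)(2 10))^1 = (0 7)(1 6 12 8 9 5)(2 10)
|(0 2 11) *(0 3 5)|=5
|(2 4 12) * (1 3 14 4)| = 6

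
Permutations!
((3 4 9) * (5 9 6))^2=((3 4 6 5 9))^2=(3 6 9 4 5)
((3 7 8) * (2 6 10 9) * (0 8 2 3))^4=((0 8)(2 6 10 9 3 7))^4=(2 3 10)(6 7 9)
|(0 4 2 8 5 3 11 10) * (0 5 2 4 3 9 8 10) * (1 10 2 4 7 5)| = |(0 3 11)(1 10)(4 7 5 9 8)| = 30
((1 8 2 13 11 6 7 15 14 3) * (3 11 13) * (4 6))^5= ((1 8 2 3)(4 6 7 15 14 11))^5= (1 8 2 3)(4 11 14 15 7 6)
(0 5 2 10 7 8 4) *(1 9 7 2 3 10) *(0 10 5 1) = (0 1 9 7 8 4 10 2)(3 5) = [1, 9, 0, 5, 10, 3, 6, 8, 4, 7, 2]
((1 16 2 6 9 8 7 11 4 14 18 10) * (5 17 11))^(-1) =((1 16 2 6 9 8 7 5 17 11 4 14 18 10))^(-1) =(1 10 18 14 4 11 17 5 7 8 9 6 2 16)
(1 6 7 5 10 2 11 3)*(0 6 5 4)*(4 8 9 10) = (0 6 7 8 9 10 2 11 3 1 5 4) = [6, 5, 11, 1, 0, 4, 7, 8, 9, 10, 2, 3]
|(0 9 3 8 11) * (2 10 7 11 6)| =|(0 9 3 8 6 2 10 7 11)| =9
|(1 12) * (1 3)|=3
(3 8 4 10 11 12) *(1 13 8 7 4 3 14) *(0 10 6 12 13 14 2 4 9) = [10, 14, 4, 7, 6, 5, 12, 9, 3, 0, 11, 13, 2, 8, 1] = (0 10 11 13 8 3 7 9)(1 14)(2 4 6 12)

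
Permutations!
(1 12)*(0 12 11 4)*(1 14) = (0 12 14 1 11 4) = [12, 11, 2, 3, 0, 5, 6, 7, 8, 9, 10, 4, 14, 13, 1]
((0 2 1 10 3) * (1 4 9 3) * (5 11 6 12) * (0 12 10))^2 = ((0 2 4 9 3 12 5 11 6 10 1))^2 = (0 4 3 5 6 1 2 9 12 11 10)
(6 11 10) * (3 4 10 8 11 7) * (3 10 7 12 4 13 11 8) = (3 13 11)(4 7 10 6 12) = [0, 1, 2, 13, 7, 5, 12, 10, 8, 9, 6, 3, 4, 11]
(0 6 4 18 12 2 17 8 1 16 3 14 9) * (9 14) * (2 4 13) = (0 6 13 2 17 8 1 16 3 9)(4 18 12) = [6, 16, 17, 9, 18, 5, 13, 7, 1, 0, 10, 11, 4, 2, 14, 15, 3, 8, 12]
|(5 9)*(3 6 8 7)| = |(3 6 8 7)(5 9)| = 4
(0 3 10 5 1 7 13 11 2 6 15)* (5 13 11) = (0 3 10 13 5 1 7 11 2 6 15) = [3, 7, 6, 10, 4, 1, 15, 11, 8, 9, 13, 2, 12, 5, 14, 0]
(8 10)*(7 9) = (7 9)(8 10) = [0, 1, 2, 3, 4, 5, 6, 9, 10, 7, 8]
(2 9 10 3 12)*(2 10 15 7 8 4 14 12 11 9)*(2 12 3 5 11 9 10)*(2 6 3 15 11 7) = (2 12 6 3 9 11 10 5 7 8 4 14 15) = [0, 1, 12, 9, 14, 7, 3, 8, 4, 11, 5, 10, 6, 13, 15, 2]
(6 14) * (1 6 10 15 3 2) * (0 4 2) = (0 4 2 1 6 14 10 15 3) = [4, 6, 1, 0, 2, 5, 14, 7, 8, 9, 15, 11, 12, 13, 10, 3]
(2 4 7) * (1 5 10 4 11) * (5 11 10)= [0, 11, 10, 3, 7, 5, 6, 2, 8, 9, 4, 1]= (1 11)(2 10 4 7)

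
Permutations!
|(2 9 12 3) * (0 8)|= |(0 8)(2 9 12 3)|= 4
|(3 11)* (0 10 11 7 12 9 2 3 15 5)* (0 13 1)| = |(0 10 11 15 5 13 1)(2 3 7 12 9)| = 35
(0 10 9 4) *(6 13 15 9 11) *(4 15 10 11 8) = (0 11 6 13 10 8 4)(9 15) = [11, 1, 2, 3, 0, 5, 13, 7, 4, 15, 8, 6, 12, 10, 14, 9]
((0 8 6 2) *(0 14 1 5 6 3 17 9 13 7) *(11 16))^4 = (0 9 8 13 3 7 17)(1 14 2 6 5)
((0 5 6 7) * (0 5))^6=(7)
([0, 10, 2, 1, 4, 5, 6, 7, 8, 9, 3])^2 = (1 3 10)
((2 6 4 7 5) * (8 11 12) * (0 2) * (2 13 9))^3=(0 2 7 13 6 5 9 4)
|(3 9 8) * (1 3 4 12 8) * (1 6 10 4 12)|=6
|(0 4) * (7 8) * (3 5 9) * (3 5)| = 2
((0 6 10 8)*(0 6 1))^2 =((0 1)(6 10 8))^2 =(6 8 10)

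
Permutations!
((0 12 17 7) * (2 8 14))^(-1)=(0 7 17 12)(2 14 8)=((0 12 17 7)(2 8 14))^(-1)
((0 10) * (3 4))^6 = (10)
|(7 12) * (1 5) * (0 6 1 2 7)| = 7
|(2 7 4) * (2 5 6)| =|(2 7 4 5 6)| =5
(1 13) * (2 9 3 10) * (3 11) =(1 13)(2 9 11 3 10) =[0, 13, 9, 10, 4, 5, 6, 7, 8, 11, 2, 3, 12, 1]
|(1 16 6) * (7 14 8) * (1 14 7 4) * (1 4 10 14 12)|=12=|(1 16 6 12)(8 10 14)|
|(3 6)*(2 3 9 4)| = 5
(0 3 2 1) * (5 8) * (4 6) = [3, 0, 1, 2, 6, 8, 4, 7, 5] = (0 3 2 1)(4 6)(5 8)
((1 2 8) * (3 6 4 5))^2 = ((1 2 8)(3 6 4 5))^2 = (1 8 2)(3 4)(5 6)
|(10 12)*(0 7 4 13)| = 4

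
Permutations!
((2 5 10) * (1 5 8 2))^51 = (10)(2 8)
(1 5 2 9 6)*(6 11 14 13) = [0, 5, 9, 3, 4, 2, 1, 7, 8, 11, 10, 14, 12, 6, 13] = (1 5 2 9 11 14 13 6)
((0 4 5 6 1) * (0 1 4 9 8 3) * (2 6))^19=(0 3 8 9)(2 5 4 6)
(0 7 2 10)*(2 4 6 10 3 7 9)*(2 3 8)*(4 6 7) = [9, 1, 8, 4, 7, 5, 10, 6, 2, 3, 0] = (0 9 3 4 7 6 10)(2 8)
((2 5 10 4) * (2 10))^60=(10)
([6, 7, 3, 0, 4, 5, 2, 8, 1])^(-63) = [6, 1, 3, 0, 4, 5, 2, 7, 8]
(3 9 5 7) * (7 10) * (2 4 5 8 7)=(2 4 5 10)(3 9 8 7)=[0, 1, 4, 9, 5, 10, 6, 3, 7, 8, 2]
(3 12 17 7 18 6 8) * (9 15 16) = (3 12 17 7 18 6 8)(9 15 16) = [0, 1, 2, 12, 4, 5, 8, 18, 3, 15, 10, 11, 17, 13, 14, 16, 9, 7, 6]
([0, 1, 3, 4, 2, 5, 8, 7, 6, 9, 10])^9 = [0, 1, 2, 3, 4, 5, 8, 7, 6, 9, 10]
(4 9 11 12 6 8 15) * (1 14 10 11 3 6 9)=(1 14 10 11 12 9 3 6 8 15 4)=[0, 14, 2, 6, 1, 5, 8, 7, 15, 3, 11, 12, 9, 13, 10, 4]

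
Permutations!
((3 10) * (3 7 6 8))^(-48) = (3 7 8 10 6)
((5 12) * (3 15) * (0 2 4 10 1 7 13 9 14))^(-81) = (3 15)(5 12)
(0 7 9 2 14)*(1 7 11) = (0 11 1 7 9 2 14) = [11, 7, 14, 3, 4, 5, 6, 9, 8, 2, 10, 1, 12, 13, 0]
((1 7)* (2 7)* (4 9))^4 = ((1 2 7)(4 9))^4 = (9)(1 2 7)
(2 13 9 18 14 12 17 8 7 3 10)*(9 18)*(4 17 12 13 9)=(2 9 4 17 8 7 3 10)(13 18 14)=[0, 1, 9, 10, 17, 5, 6, 3, 7, 4, 2, 11, 12, 18, 13, 15, 16, 8, 14]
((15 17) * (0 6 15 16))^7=((0 6 15 17 16))^7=(0 15 16 6 17)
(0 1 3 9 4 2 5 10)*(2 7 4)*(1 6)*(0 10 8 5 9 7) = (10)(0 6 1 3 7 4)(2 9)(5 8) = [6, 3, 9, 7, 0, 8, 1, 4, 5, 2, 10]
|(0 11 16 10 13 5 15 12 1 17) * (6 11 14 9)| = |(0 14 9 6 11 16 10 13 5 15 12 1 17)| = 13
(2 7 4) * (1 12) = (1 12)(2 7 4) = [0, 12, 7, 3, 2, 5, 6, 4, 8, 9, 10, 11, 1]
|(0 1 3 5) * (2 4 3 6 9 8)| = |(0 1 6 9 8 2 4 3 5)| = 9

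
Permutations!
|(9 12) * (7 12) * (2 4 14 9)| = 6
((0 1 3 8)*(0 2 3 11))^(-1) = (0 11 1)(2 8 3) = ((0 1 11)(2 3 8))^(-1)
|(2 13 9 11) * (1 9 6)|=|(1 9 11 2 13 6)|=6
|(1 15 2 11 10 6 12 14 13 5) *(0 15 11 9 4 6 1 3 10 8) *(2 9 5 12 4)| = 30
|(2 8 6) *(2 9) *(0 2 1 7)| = |(0 2 8 6 9 1 7)| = 7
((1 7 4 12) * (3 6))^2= ((1 7 4 12)(3 6))^2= (1 4)(7 12)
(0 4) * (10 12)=(0 4)(10 12)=[4, 1, 2, 3, 0, 5, 6, 7, 8, 9, 12, 11, 10]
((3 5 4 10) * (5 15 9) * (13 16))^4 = ((3 15 9 5 4 10)(13 16))^4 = (16)(3 4 9)(5 15 10)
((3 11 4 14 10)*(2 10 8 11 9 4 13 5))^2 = (2 3 4 8 13)(5 10 9 14 11)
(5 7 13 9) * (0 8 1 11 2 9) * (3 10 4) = (0 8 1 11 2 9 5 7 13)(3 10 4) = [8, 11, 9, 10, 3, 7, 6, 13, 1, 5, 4, 2, 12, 0]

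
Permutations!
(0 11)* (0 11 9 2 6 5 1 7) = (11)(0 9 2 6 5 1 7) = [9, 7, 6, 3, 4, 1, 5, 0, 8, 2, 10, 11]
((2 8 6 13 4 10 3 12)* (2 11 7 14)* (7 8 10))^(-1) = ((2 10 3 12 11 8 6 13 4 7 14))^(-1) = (2 14 7 4 13 6 8 11 12 3 10)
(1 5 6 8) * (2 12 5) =(1 2 12 5 6 8) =[0, 2, 12, 3, 4, 6, 8, 7, 1, 9, 10, 11, 5]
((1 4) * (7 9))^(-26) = ((1 4)(7 9))^(-26) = (9)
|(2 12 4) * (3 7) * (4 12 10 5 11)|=|(12)(2 10 5 11 4)(3 7)|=10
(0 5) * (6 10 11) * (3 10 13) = (0 5)(3 10 11 6 13) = [5, 1, 2, 10, 4, 0, 13, 7, 8, 9, 11, 6, 12, 3]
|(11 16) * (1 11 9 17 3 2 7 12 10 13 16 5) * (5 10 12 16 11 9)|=|(1 9 17 3 2 7 16 5)(10 13 11)|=24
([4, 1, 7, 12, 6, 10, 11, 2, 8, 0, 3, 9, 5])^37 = [6, 1, 7, 12, 11, 10, 9, 2, 8, 4, 3, 0, 5]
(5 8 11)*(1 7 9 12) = (1 7 9 12)(5 8 11) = [0, 7, 2, 3, 4, 8, 6, 9, 11, 12, 10, 5, 1]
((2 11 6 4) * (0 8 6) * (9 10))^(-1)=(0 11 2 4 6 8)(9 10)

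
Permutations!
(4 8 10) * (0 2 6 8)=[2, 1, 6, 3, 0, 5, 8, 7, 10, 9, 4]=(0 2 6 8 10 4)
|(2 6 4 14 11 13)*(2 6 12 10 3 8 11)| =|(2 12 10 3 8 11 13 6 4 14)| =10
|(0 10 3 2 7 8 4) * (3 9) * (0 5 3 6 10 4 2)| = 12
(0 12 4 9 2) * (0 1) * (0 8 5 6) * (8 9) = (0 12 4 8 5 6)(1 9 2) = [12, 9, 1, 3, 8, 6, 0, 7, 5, 2, 10, 11, 4]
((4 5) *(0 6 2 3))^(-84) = (6)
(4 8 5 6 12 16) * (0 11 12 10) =(0 11 12 16 4 8 5 6 10) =[11, 1, 2, 3, 8, 6, 10, 7, 5, 9, 0, 12, 16, 13, 14, 15, 4]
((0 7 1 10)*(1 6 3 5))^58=((0 7 6 3 5 1 10))^58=(0 6 5 10 7 3 1)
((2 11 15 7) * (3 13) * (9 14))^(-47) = ((2 11 15 7)(3 13)(9 14))^(-47) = (2 11 15 7)(3 13)(9 14)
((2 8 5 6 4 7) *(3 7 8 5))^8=((2 5 6 4 8 3 7))^8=(2 5 6 4 8 3 7)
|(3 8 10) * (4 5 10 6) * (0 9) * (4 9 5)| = 7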